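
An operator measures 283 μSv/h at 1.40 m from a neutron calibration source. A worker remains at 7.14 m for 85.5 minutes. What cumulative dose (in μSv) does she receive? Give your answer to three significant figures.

Applying the 1/r² law, rate at 7.14 m:
283 × (1.40/7.14)² = 283 × 0.03845 = 10.88 μSv/h.
Dose = rate × time = 10.88 μSv/h × 1.425 h = 15.50 μSv.

15.5 μSv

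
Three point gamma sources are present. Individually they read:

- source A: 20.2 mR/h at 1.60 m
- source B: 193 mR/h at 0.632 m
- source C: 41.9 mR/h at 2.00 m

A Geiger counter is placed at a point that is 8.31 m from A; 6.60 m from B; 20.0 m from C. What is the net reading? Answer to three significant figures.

2.94 mR/h

Each source contributes Iᵢ·(dᵢ/rᵢ)²; contributions add.
A: 20.2 × (1.60/8.31)² = 0.7488 mR/h
B: 193 × (0.632/6.60)² = 1.770 mR/h
C: 41.9 × (2.00/20.0)² = 0.4190 mR/h
Total = 0.7488 + 1.770 + 0.4190 = 2.938 mR/h.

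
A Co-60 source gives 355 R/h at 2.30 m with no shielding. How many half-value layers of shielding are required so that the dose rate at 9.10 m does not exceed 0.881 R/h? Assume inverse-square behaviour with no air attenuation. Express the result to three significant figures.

At 9.10 m, distance alone gives (2.30/9.10)² = 0.06388, so 355 × 0.06388 = 22.68 R/h.
Further attenuation needed: 22.68/0.881 = 25.74.
n = log₂(25.74) = 4.686 half-value layers.

4.69 half-value layers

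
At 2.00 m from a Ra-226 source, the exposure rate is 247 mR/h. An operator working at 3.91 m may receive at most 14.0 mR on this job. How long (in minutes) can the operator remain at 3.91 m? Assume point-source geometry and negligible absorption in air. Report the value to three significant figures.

13.0 min

Intensity scales as (d₁/d₂)², so rate at 3.91 m:
247 × (2.00/3.91)² = 247 × 0.2616 = 64.62 mR/h.
Stay time = 14.0 mR ÷ 64.62 mR/h = 0.2167 h = 13.00 min.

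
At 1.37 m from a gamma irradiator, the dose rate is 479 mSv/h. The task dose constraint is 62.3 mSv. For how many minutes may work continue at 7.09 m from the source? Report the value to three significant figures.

209 min

Since intensity falls as 1/r², rate at 7.09 m:
(1.37/7.09)² = 0.03734, so 479 × 0.03734 = 17.89 mSv/h.
Stay time = 62.3 mSv ÷ 17.89 mSv/h = 3.482 h = 208.9 min.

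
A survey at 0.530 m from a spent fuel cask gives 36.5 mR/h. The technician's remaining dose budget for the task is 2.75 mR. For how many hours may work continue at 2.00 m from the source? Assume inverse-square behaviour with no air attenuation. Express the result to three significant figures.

Applying the 1/r² law, rate at 2.00 m:
(0.530/2.00)² = 0.07023, so 36.5 × 0.07023 = 2.563 mR/h.
Stay time = 2.75 mR ÷ 2.563 mR/h = 1.073 h.

1.07 h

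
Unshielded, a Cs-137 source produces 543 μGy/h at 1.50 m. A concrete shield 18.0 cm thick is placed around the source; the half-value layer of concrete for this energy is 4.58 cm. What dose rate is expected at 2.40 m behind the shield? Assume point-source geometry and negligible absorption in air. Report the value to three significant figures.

Distance alone: 543 × (1.50/2.40)² = 543 × 0.3906 = 212.1 μGy/h.
Shield: 18.0/4.58 = 3.930 half-value layers → attenuation 2^(−3.930) = 0.06561.
Combined: 212.1 × 0.06561 = 13.92 μGy/h.

13.9 μGy/h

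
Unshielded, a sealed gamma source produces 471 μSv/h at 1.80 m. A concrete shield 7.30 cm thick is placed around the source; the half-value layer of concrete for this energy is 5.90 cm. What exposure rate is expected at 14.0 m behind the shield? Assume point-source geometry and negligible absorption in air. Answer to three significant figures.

3.30 μSv/h

Distance alone: 471 × (1.80/14.0)² = 471 × 0.01653 = 7.786 μSv/h.
Shield: 7.30/5.90 = 1.237 half-value layers → attenuation 2^(−1.237) = 0.4243.
Combined: 7.786 × 0.4243 = 3.304 μSv/h.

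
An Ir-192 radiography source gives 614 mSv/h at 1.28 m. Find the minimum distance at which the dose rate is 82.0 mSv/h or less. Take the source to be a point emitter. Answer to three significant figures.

3.50 m

Since intensity falls as 1/r², d₂ = d₁·√(I₁/I₂).
I₁/I₂ = 614/82.0 = 7.488, so d₂ = 1.28 × √7.488 = 3.503 m.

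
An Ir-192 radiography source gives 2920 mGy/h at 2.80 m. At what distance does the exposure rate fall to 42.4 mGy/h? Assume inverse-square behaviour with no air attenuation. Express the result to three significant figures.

Intensity scales as (d₁/d₂)², so d₂ = d₁·√(I₁/I₂).
I₁/I₂ = 2920/42.4 = 68.87, so d₂ = 2.80 × √68.87 = 23.24 m.

23.2 m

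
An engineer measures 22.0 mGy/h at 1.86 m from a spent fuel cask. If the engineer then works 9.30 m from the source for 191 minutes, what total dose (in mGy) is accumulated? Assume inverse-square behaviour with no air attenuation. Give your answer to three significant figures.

Applying the 1/r² law, rate at 9.30 m:
(1.86/9.30)² = 0.04000, so 22.0 × 0.04000 = 0.8800 mGy/h.
Dose = rate × time = 0.8800 mGy/h × 3.183 h = 2.801 mGy.

2.80 mGy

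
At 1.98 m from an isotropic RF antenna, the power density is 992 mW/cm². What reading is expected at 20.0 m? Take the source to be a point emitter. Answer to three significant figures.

By the inverse-square law, the rate at 20.0 m is
992 × (1.98/20.0)² = 992 × 0.009801 = 9.723 mW/cm².

9.72 mW/cm²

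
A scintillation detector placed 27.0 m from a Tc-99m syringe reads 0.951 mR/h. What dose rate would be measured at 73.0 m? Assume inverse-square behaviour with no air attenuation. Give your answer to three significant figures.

Intensity scales as (d₁/d₂)², so scaling from 27.0 m to 73.0 m:
(27.0/73.0)² = 0.1368, so 0.951 × 0.1368 = 0.1301 mR/h.

0.130 mR/h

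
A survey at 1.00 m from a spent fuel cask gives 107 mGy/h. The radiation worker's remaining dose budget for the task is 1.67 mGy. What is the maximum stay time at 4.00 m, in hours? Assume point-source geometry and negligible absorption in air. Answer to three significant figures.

Intensity scales as (d₁/d₂)², so rate at 4.00 m:
107 × (1.00/4.00)² = 107 × 0.06250 = 6.688 mGy/h.
Stay time = 1.67 mGy ÷ 6.688 mGy/h = 0.2497 h.

0.250 h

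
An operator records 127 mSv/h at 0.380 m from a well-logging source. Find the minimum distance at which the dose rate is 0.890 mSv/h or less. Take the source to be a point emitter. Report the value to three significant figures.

Intensity scales as (d₁/d₂)², so d₂ = d₁·√(I₁/I₂).
I₁/I₂ = 127/0.890 = 142.7, so d₂ = 0.380 × √142.7 = 4.539 m.

4.54 m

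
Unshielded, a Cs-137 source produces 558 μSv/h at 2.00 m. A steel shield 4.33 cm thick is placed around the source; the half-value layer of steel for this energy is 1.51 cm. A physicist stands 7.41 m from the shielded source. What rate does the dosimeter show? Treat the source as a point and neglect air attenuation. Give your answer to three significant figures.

Distance alone: (2.00/7.41)² = 0.07285, so 558 × 0.07285 = 40.65 μSv/h.
Shield: 4.33/1.51 = 2.868 half-value layers → attenuation 2^(−2.868) = 0.1370.
Combined: 40.65 × 0.1370 = 5.569 μSv/h.

5.57 μSv/h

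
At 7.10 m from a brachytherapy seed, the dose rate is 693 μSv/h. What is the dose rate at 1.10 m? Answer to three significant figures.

28900 μSv/h

Intensity scales as (d₁/d₂)², so the rate at 1.10 m is
693 × (7.10/1.10)² = 693 × 41.66 = 28870 μSv/h.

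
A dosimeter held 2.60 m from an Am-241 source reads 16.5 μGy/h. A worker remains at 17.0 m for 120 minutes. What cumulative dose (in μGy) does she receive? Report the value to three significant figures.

Applying the 1/r² law, rate at 17.0 m:
(2.60/17.0)² = 0.02339, so 16.5 × 0.02339 = 0.3859 μGy/h.
Dose = rate × time = 0.3859 μGy/h × 2.000 h = 0.7718 μGy.

0.772 μGy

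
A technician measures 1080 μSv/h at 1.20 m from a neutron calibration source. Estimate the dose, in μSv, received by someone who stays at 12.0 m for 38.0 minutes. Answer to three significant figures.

Applying the 1/r² law, rate at 12.0 m:
1080 × (1.20/12.0)² = 1080 × 0.01000 = 10.80 μSv/h.
Dose = rate × time = 10.80 μSv/h × 0.6333 h = 6.840 μSv.

6.84 μSv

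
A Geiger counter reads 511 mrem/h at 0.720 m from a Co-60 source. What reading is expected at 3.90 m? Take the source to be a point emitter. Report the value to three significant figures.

Intensity scales as (d₁/d₂)², so the rate at 3.90 m is
511 × (0.720/3.90)² = 511 × 0.03408 = 17.41 mrem/h.

17.4 mrem/h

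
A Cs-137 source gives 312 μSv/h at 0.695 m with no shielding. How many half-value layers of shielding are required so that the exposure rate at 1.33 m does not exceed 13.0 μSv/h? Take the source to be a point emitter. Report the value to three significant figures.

2.71 half-value layers

At 1.33 m, distance alone gives (0.695/1.33)² = 0.2731, so 312 × 0.2731 = 85.21 μSv/h.
Further attenuation needed: 85.21/13.0 = 6.555.
n = log₂(6.555) = 2.713 half-value layers.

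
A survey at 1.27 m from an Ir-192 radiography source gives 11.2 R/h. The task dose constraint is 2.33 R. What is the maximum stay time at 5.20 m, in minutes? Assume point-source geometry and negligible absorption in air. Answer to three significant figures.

209 min

Applying the 1/r² law, rate at 5.20 m:
11.2 × (1.27/5.20)² = 11.2 × 0.05965 = 0.6681 R/h.
Stay time = 2.33 R ÷ 0.6681 R/h = 3.488 h = 209.3 min.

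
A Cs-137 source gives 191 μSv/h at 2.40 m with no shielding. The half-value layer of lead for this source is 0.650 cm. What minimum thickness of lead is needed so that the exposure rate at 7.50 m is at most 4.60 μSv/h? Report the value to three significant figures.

At 7.50 m, distance alone gives 191 × (2.40/7.50)² = 191 × 0.1024 = 19.56 μSv/h.
Further attenuation needed: 19.56/4.60 = 4.252.
n = log₂(4.252) = 2.088 half-value layers.
Thickness = 2.088 × 0.650 cm = 1.357 cm.

1.36 cm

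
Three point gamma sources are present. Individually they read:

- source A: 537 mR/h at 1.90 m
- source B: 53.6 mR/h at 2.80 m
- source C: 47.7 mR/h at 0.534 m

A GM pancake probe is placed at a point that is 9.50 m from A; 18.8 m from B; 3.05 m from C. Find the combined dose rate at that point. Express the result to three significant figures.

24.1 mR/h

By superposition, sum each source's inverse-square contribution:
A: 537 × (1.90/9.50)² = 21.48 mR/h
B: 53.6 × (2.80/18.8)² = 1.189 mR/h
C: 47.7 × (0.534/3.05)² = 1.462 mR/h
Total = 21.48 + 1.189 + 1.462 = 24.13 mR/h.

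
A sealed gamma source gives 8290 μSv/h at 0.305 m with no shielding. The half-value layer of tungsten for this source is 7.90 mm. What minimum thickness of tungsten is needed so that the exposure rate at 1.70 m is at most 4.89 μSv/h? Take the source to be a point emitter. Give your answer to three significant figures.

45.6 mm

At 1.70 m, distance alone gives (0.305/1.70)² = 0.03219, so 8290 × 0.03219 = 266.9 μSv/h.
Further attenuation needed: 266.9/4.89 = 54.58.
n = log₂(54.58) = 5.770 half-value layers.
Thickness = 5.770 × 7.90 mm = 45.58 mm.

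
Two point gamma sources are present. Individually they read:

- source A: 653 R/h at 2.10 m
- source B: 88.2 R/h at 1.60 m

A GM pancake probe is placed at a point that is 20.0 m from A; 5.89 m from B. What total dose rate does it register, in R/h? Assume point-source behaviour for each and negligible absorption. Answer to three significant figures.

13.7 R/h

Each source contributes Iᵢ·(dᵢ/rᵢ)²; contributions add.
A: 653 × (2.10/20.0)² = 7.199 R/h
B: 88.2 × (1.60/5.89)² = 6.508 R/h
Total = 7.199 + 6.508 = 13.71 R/h.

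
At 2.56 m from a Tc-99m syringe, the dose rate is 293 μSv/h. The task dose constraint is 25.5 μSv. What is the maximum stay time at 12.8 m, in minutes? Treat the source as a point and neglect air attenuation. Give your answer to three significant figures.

Using I₁d₁² = I₂d₂², rate at 12.8 m:
293 × (2.56/12.8)² = 293 × 0.04000 = 11.72 μSv/h.
Stay time = 25.5 μSv ÷ 11.72 μSv/h = 2.176 h = 130.6 min.

131 min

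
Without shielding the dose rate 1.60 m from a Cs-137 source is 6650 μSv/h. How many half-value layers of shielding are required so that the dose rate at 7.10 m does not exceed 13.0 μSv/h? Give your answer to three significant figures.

At 7.10 m, distance alone gives 6650 × (1.60/7.10)² = 6650 × 0.05078 = 337.7 μSv/h.
Further attenuation needed: 337.7/13.0 = 25.98.
n = log₂(25.98) = 4.699 half-value layers.

4.70 half-value layers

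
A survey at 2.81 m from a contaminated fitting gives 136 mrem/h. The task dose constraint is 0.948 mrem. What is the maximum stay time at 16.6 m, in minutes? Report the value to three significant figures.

By the inverse-square law, rate at 16.6 m:
(2.81/16.6)² = 0.02865, so 136 × 0.02865 = 3.896 mrem/h.
Stay time = 0.948 mrem ÷ 3.896 mrem/h = 0.2433 h = 14.60 min.

14.6 min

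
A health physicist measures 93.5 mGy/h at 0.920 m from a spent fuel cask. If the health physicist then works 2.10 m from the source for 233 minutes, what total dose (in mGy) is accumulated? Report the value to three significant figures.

69.7 mGy

By the inverse-square law, rate at 2.10 m:
93.5 × (0.920/2.10)² = 93.5 × 0.1919 = 17.94 mGy/h.
Dose = rate × time = 17.94 mGy/h × 3.883 h = 69.66 mGy.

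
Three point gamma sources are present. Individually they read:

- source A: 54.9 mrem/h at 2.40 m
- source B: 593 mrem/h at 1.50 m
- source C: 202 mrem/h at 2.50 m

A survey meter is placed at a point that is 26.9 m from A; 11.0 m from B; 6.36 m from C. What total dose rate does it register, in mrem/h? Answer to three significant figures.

By superposition, sum each source's inverse-square contribution:
A: 54.9 × (2.40/26.9)² = 0.4370 mrem/h
B: 593 × (1.50/11.0)² = 11.03 mrem/h
C: 202 × (2.50/6.36)² = 31.21 mrem/h
Total = 0.4370 + 11.03 + 31.21 = 42.68 mrem/h.

42.7 mrem/h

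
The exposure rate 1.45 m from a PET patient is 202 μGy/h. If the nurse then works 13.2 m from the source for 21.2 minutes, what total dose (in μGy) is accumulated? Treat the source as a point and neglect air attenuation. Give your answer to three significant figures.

0.861 μGy

Intensity scales as (d₁/d₂)², so rate at 13.2 m:
202 × (1.45/13.2)² = 202 × 0.01207 = 2.438 μGy/h.
Dose = rate × time = 2.438 μGy/h × 0.3533 h = 0.8613 μGy.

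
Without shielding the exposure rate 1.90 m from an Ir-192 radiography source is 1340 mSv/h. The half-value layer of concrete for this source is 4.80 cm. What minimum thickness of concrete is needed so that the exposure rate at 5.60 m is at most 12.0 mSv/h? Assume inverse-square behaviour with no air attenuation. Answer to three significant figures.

At 5.60 m, distance alone gives (1.90/5.60)² = 0.1151, so 1340 × 0.1151 = 154.2 mSv/h.
Further attenuation needed: 154.2/12.0 = 12.85.
n = log₂(12.85) = 3.684 half-value layers.
Thickness = 3.684 × 4.80 cm = 17.68 cm.

17.7 cm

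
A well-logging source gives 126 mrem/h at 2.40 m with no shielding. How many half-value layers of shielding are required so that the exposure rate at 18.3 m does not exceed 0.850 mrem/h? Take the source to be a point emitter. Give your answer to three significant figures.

At 18.3 m, distance alone gives 126 × (2.40/18.3)² = 126 × 0.01720 = 2.167 mrem/h.
Further attenuation needed: 2.167/0.850 = 2.549.
n = log₂(2.549) = 1.350 half-value layers.

1.35 half-value layers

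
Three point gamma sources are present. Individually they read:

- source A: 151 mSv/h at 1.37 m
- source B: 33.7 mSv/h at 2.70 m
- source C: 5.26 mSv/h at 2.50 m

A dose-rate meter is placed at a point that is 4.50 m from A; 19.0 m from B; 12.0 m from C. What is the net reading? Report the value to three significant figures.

By superposition, sum each source's inverse-square contribution:
A: 151 × (1.37/4.50)² = 14.00 mSv/h
B: 33.7 × (2.70/19.0)² = 0.6805 mSv/h
C: 5.26 × (2.50/12.0)² = 0.2283 mSv/h
Total = 14.00 + 0.6805 + 0.2283 = 14.91 mSv/h.

14.9 mSv/h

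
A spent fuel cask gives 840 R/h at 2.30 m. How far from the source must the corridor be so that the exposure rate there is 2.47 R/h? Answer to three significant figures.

By the inverse-square law, d₂ = d₁·√(I₁/I₂).
I₁/I₂ = 840/2.47 = 340.1, so d₂ = 2.30 × √340.1 = 42.42 m.

42.4 m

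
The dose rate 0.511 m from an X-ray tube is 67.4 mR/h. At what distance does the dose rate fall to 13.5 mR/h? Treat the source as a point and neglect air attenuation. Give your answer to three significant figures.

Using I₁d₁² = I₂d₂², d₂ = d₁·√(I₁/I₂).
I₁/I₂ = 67.4/13.5 = 4.993, so d₂ = 0.511 × √4.993 = 1.142 m.

1.14 m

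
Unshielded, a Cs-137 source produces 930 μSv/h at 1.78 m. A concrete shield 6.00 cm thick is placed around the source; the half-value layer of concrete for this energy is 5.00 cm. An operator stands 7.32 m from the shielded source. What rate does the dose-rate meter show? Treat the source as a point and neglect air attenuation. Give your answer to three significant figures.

Distance alone: 930 × (1.78/7.32)² = 930 × 0.05913 = 54.99 μSv/h.
Shield: 6.00/5.00 = 1.200 half-value layers → attenuation 2^(−1.200) = 0.4353.
Combined: 54.99 × 0.4353 = 23.94 μSv/h.

23.9 μSv/h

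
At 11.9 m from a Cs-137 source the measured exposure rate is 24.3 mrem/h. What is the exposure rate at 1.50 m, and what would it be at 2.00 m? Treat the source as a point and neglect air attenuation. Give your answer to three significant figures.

By the inverse-square law,
At 1.50 m: 24.3 × (11.9/1.50)² = 24.3 × 62.94 = 1529 mrem/h
At 2.00 m: (1.50/2.00)² = 0.5625, so 1529 × 0.5625 = 860.1 mrem/h.

1530 mrem/h; 860 mrem/h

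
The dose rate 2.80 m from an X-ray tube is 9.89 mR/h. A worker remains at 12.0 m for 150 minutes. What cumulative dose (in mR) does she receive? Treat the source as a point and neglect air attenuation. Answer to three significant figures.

1.35 mR

Since intensity falls as 1/r², rate at 12.0 m:
(2.80/12.0)² = 0.05444, so 9.89 × 0.05444 = 0.5384 mR/h.
Dose = rate × time = 0.5384 mR/h × 2.500 h = 1.346 mR.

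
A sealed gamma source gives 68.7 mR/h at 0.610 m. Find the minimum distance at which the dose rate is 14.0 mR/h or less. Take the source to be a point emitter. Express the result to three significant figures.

Since intensity falls as 1/r², d₂ = d₁·√(I₁/I₂).
I₁/I₂ = 68.7/14.0 = 4.907, so d₂ = 0.610 × √4.907 = 1.351 m.

1.35 m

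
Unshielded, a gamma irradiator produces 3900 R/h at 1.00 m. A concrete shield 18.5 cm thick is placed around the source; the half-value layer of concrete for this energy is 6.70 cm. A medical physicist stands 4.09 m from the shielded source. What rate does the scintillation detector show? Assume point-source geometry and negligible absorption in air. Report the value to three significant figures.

34.4 R/h

Distance alone: (1.00/4.09)² = 0.05978, so 3900 × 0.05978 = 233.1 R/h.
Shield: 18.5/6.70 = 2.761 half-value layers → attenuation 2^(−2.761) = 0.1475.
Combined: 233.1 × 0.1475 = 34.38 R/h.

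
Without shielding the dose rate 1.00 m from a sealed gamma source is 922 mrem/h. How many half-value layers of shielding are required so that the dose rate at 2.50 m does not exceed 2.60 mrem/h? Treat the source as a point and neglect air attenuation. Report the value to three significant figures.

5.83 half-value layers

At 2.50 m, distance alone gives 922 × (1.00/2.50)² = 922 × 0.1600 = 147.5 mrem/h.
Further attenuation needed: 147.5/2.60 = 56.73.
n = log₂(56.73) = 5.826 half-value layers.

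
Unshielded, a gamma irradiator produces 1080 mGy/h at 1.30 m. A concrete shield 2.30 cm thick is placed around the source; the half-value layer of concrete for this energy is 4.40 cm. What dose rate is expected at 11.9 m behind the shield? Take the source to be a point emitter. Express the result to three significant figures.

8.97 mGy/h

Distance alone: (1.30/11.9)² = 0.01193, so 1080 × 0.01193 = 12.88 mGy/h.
Shield: 2.30/4.40 = 0.5227 half-value layers → attenuation 2^(−0.5227) = 0.6961.
Combined: 12.88 × 0.6961 = 8.966 mGy/h.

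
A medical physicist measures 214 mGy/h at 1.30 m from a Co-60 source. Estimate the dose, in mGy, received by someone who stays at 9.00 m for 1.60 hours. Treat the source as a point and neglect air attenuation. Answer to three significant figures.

7.14 mGy

Using I₁d₁² = I₂d₂², rate at 9.00 m:
214 × (1.30/9.00)² = 214 × 0.02086 = 4.464 mGy/h.
Dose = rate × time = 4.464 mGy/h × 1.600 h = 7.142 mGy.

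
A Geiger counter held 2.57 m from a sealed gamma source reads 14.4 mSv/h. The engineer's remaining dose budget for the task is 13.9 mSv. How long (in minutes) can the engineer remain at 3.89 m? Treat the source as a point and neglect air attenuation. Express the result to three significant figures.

Using I₁d₁² = I₂d₂², rate at 3.89 m:
14.4 × (2.57/3.89)² = 14.4 × 0.4365 = 6.286 mSv/h.
Stay time = 13.9 mSv ÷ 6.286 mSv/h = 2.211 h = 132.7 min.

133 min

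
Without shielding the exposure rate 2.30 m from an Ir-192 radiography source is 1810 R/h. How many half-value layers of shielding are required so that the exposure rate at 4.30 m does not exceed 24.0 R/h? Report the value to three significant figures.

At 4.30 m, distance alone gives 1810 × (2.30/4.30)² = 1810 × 0.2861 = 517.8 R/h.
Further attenuation needed: 517.8/24.0 = 21.57.
n = log₂(21.57) = 4.431 half-value layers.

4.43 half-value layers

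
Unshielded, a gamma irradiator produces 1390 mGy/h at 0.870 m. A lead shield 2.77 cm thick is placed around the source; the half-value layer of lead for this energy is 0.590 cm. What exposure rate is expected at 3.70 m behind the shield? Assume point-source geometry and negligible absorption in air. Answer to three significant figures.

Distance alone: 1390 × (0.870/3.70)² = 1390 × 0.05529 = 76.85 mGy/h.
Shield: 2.77/0.590 = 4.695 half-value layers → attenuation 2^(−4.695) = 0.03861.
Combined: 76.85 × 0.03861 = 2.967 mGy/h.

2.97 mGy/h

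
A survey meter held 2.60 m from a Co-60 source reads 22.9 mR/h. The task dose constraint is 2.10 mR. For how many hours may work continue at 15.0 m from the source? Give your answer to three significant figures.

3.05 h

Using I₁d₁² = I₂d₂², rate at 15.0 m:
22.9 × (2.60/15.0)² = 22.9 × 0.03004 = 0.6879 mR/h.
Stay time = 2.10 mR ÷ 0.6879 mR/h = 3.053 h.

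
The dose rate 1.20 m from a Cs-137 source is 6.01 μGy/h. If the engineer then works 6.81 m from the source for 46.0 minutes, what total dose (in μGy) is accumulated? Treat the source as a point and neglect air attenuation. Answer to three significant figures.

By the inverse-square law, rate at 6.81 m:
6.01 × (1.20/6.81)² = 6.01 × 0.03105 = 0.1866 μGy/h.
Dose = rate × time = 0.1866 μGy/h × 0.7667 h = 0.1431 μGy.

0.143 μGy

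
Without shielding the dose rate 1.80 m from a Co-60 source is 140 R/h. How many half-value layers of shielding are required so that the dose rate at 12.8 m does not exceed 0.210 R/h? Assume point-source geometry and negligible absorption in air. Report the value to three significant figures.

3.72 half-value layers

At 12.8 m, distance alone gives (1.80/12.8)² = 0.01978, so 140 × 0.01978 = 2.769 R/h.
Further attenuation needed: 2.769/0.210 = 13.19.
n = log₂(13.19) = 3.721 half-value layers.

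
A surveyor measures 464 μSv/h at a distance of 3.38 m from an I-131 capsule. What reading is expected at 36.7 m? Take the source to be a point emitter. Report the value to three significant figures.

3.94 μSv/h

Intensity scales as (d₁/d₂)², so the rate at 36.7 m is
464 × (3.38/36.7)² = 464 × 0.008482 = 3.936 μSv/h.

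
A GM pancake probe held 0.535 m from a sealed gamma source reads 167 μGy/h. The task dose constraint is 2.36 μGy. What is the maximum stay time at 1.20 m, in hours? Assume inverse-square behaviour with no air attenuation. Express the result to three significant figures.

By the inverse-square law, rate at 1.20 m:
167 × (0.535/1.20)² = 167 × 0.1988 = 33.20 μGy/h.
Stay time = 2.36 μGy ÷ 33.20 μGy/h = 0.07108 h.

0.0711 h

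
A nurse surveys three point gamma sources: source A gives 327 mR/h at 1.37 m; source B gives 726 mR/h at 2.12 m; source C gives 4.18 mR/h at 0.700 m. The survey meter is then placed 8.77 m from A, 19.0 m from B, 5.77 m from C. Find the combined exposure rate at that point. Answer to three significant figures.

17.1 mR/h

Each source contributes Iᵢ·(dᵢ/rᵢ)²; contributions add.
A: 327 × (1.37/8.77)² = 7.980 mR/h
B: 726 × (2.12/19.0)² = 9.039 mR/h
C: 4.18 × (0.700/5.77)² = 0.06152 mR/h
Total = 7.980 + 9.039 + 0.06152 = 17.08 mR/h.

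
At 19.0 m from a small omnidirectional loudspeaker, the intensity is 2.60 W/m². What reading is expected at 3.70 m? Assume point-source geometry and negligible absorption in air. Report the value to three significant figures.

68.6 W/m²

Using I₁d₁² = I₂d₂², the rate at 3.70 m is
2.60 × (19.0/3.70)² = 2.60 × 26.37 = 68.56 W/m².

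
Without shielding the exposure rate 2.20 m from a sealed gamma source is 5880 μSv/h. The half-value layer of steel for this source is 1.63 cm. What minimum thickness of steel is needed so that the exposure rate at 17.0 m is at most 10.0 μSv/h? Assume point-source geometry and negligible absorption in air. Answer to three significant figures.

At 17.0 m, distance alone gives (2.20/17.0)² = 0.01675, so 5880 × 0.01675 = 98.49 μSv/h.
Further attenuation needed: 98.49/10.0 = 9.849.
n = log₂(9.849) = 3.300 half-value layers.
Thickness = 3.300 × 1.63 cm = 5.379 cm.

5.38 cm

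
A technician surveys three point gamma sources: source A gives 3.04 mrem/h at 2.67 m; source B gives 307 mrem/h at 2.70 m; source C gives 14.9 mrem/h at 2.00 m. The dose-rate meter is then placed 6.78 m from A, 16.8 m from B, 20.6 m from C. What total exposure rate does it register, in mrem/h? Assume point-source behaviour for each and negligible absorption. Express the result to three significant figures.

Each source contributes Iᵢ·(dᵢ/rᵢ)²; contributions add.
A: 3.04 × (2.67/6.78)² = 0.4715 mrem/h
B: 307 × (2.70/16.8)² = 7.930 mrem/h
C: 14.9 × (2.00/20.6)² = 0.1404 mrem/h
Total = 0.4715 + 7.930 + 0.1404 = 8.542 mrem/h.

8.54 mrem/h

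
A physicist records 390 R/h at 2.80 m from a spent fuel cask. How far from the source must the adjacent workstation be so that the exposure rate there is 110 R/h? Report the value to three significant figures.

5.27 m

By the inverse-square law, d₂ = d₁·√(I₁/I₂).
I₁/I₂ = 390/110 = 3.545, so d₂ = 2.80 × √3.545 = 5.272 m.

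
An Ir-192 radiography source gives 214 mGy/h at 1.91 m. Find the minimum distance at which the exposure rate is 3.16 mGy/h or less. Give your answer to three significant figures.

Since intensity falls as 1/r², d₂ = d₁·√(I₁/I₂).
I₁/I₂ = 214/3.16 = 67.72, so d₂ = 1.91 × √67.72 = 15.72 m.

15.7 m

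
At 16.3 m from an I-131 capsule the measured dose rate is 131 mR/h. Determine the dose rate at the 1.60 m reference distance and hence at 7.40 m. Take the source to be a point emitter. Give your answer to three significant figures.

Since intensity falls as 1/r²,
At 1.60 m: (16.3/1.60)² = 103.8, so 131 × 103.8 = 13600 mR/h
At 7.40 m: (1.60/7.40)² = 0.04675, so 13600 × 0.04675 = 635.8 mR/h.

13600 mR/h; 636 mR/h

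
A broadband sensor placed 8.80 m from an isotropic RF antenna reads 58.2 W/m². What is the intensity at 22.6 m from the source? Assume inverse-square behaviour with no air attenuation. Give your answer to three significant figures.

Applying the 1/r² law, scaling from 8.80 m to 22.6 m:
58.2 × (8.80/22.6)² = 58.2 × 0.1516 = 8.823 W/m².

8.82 W/m²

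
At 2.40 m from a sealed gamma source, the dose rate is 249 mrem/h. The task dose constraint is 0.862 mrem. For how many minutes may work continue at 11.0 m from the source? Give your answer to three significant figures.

Using I₁d₁² = I₂d₂², rate at 11.0 m:
(2.40/11.0)² = 0.04760, so 249 × 0.04760 = 11.85 mrem/h.
Stay time = 0.862 mrem ÷ 11.85 mrem/h = 0.07274 h = 4.364 min.

4.36 min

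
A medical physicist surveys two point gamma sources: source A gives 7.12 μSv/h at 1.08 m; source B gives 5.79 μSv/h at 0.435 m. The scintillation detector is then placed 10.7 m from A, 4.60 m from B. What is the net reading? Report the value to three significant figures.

Each source contributes Iᵢ·(dᵢ/rᵢ)²; contributions add.
A: 7.12 × (1.08/10.7)² = 0.07254 μSv/h
B: 5.79 × (0.435/4.60)² = 0.05178 μSv/h
Total = 0.07254 + 0.05178 = 0.1243 μSv/h.

0.124 μSv/h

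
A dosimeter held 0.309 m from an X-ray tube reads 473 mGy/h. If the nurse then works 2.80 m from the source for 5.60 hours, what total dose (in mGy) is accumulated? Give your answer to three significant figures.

32.3 mGy

Applying the 1/r² law, rate at 2.80 m:
473 × (0.309/2.80)² = 473 × 0.01218 = 5.761 mGy/h.
Dose = rate × time = 5.761 mGy/h × 5.600 h = 32.26 mGy.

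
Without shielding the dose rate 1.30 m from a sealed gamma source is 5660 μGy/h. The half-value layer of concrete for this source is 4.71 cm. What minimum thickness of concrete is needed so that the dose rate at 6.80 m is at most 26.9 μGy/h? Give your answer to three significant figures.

13.9 cm

At 6.80 m, distance alone gives 5660 × (1.30/6.80)² = 5660 × 0.03655 = 206.9 μGy/h.
Further attenuation needed: 206.9/26.9 = 7.691.
n = log₂(7.691) = 2.943 half-value layers.
Thickness = 2.943 × 4.71 cm = 13.86 cm.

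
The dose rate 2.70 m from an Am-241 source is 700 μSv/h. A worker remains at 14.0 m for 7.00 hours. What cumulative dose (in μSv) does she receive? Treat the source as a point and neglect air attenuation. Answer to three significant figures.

182 μSv

By the inverse-square law, rate at 14.0 m:
700 × (2.70/14.0)² = 700 × 0.03719 = 26.03 μSv/h.
Dose = rate × time = 26.03 μSv/h × 7.000 h = 182.2 μSv.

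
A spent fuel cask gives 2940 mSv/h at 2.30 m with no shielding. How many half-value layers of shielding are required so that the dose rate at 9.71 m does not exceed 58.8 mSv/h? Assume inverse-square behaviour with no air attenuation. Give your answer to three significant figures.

At 9.71 m, distance alone gives 2940 × (2.30/9.71)² = 2940 × 0.05611 = 165.0 mSv/h.
Further attenuation needed: 165.0/58.8 = 2.806.
n = log₂(2.806) = 1.489 half-value layers.

1.49 half-value layers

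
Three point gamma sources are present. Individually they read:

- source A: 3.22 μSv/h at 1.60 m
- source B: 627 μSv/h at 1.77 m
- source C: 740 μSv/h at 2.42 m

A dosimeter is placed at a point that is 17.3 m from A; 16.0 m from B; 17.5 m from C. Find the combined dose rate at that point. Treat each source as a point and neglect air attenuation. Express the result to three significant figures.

21.9 μSv/h

By superposition, sum each source's inverse-square contribution:
A: 3.22 × (1.60/17.3)² = 0.02754 μSv/h
B: 627 × (1.77/16.0)² = 7.673 μSv/h
C: 740 × (2.42/17.5)² = 14.15 μSv/h
Total = 0.02754 + 7.673 + 14.15 = 21.85 μSv/h.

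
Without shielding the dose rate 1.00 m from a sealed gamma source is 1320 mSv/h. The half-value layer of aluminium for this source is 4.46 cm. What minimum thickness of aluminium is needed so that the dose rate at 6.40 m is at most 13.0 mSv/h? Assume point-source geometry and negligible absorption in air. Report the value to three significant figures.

At 6.40 m, distance alone gives 1320 × (1.00/6.40)² = 1320 × 0.02441 = 32.22 mSv/h.
Further attenuation needed: 32.22/13.0 = 2.478.
n = log₂(2.478) = 1.309 half-value layers.
Thickness = 1.309 × 4.46 cm = 5.838 cm.

5.84 cm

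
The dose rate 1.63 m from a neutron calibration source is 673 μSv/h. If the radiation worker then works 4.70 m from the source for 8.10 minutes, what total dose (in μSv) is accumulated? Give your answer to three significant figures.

10.9 μSv

Intensity scales as (d₁/d₂)², so rate at 4.70 m:
(1.63/4.70)² = 0.1203, so 673 × 0.1203 = 80.96 μSv/h.
Dose = rate × time = 80.96 μSv/h × 0.1350 h = 10.93 μSv.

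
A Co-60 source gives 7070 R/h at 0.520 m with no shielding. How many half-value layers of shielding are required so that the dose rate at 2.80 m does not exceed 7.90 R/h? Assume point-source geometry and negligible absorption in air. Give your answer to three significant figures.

At 2.80 m, distance alone gives 7070 × (0.520/2.80)² = 7070 × 0.03449 = 243.8 R/h.
Further attenuation needed: 243.8/7.90 = 30.86.
n = log₂(30.86) = 4.948 half-value layers.

4.95 half-value layers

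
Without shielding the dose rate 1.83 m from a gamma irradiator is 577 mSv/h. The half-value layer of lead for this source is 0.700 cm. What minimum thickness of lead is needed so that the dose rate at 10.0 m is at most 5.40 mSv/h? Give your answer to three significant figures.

1.29 cm

At 10.0 m, distance alone gives (1.83/10.0)² = 0.03349, so 577 × 0.03349 = 19.32 mSv/h.
Further attenuation needed: 19.32/5.40 = 3.578.
n = log₂(3.578) = 1.839 half-value layers.
Thickness = 1.839 × 0.700 cm = 1.287 cm.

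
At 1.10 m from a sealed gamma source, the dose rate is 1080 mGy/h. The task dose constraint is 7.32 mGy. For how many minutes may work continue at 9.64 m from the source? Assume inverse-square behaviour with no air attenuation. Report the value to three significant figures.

31.2 min

Applying the 1/r² law, rate at 9.64 m:
(1.10/9.64)² = 0.01302, so 1080 × 0.01302 = 14.06 mGy/h.
Stay time = 7.32 mGy ÷ 14.06 mGy/h = 0.5206 h = 31.24 min.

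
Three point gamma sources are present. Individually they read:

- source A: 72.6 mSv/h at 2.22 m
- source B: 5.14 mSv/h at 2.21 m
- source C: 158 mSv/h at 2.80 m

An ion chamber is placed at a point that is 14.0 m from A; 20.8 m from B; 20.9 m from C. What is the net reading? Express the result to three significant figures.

4.72 mSv/h

Each source contributes Iᵢ·(dᵢ/rᵢ)²; contributions add.
A: 72.6 × (2.22/14.0)² = 1.826 mSv/h
B: 5.14 × (2.21/20.8)² = 0.05803 mSv/h
C: 158 × (2.80/20.9)² = 2.836 mSv/h
Total = 1.826 + 0.05803 + 2.836 = 4.720 mSv/h.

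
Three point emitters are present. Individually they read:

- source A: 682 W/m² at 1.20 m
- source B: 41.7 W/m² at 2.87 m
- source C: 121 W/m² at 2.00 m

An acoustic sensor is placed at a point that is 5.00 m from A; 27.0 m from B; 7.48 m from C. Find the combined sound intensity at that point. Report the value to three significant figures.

Each source contributes Iᵢ·(dᵢ/rᵢ)²; contributions add.
A: 682 × (1.20/5.00)² = 39.28 W/m²
B: 41.7 × (2.87/27.0)² = 0.4712 W/m²
C: 121 × (2.00/7.48)² = 8.651 W/m²
Total = 39.28 + 0.4712 + 8.651 = 48.40 W/m².

48.4 W/m²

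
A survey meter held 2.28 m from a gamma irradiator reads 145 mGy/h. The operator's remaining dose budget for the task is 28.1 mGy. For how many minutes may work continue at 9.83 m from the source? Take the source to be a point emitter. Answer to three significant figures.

Using I₁d₁² = I₂d₂², rate at 9.83 m:
145 × (2.28/9.83)² = 145 × 0.05380 = 7.801 mGy/h.
Stay time = 28.1 mGy ÷ 7.801 mGy/h = 3.602 h = 216.1 min.

216 min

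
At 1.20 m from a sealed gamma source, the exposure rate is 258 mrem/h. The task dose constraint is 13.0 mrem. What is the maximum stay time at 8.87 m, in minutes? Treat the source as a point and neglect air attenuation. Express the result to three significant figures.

165 min

Applying the 1/r² law, rate at 8.87 m:
258 × (1.20/8.87)² = 258 × 0.01830 = 4.721 mrem/h.
Stay time = 13.0 mrem ÷ 4.721 mrem/h = 2.754 h = 165.2 min.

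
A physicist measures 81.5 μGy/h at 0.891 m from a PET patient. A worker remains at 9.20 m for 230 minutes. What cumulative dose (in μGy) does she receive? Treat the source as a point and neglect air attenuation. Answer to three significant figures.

By the inverse-square law, rate at 9.20 m:
(0.891/9.20)² = 0.009380, so 81.5 × 0.009380 = 0.7645 μGy/h.
Dose = rate × time = 0.7645 μGy/h × 3.833 h = 2.930 μGy.

2.93 μGy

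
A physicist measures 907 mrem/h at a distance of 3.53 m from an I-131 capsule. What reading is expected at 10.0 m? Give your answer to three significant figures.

Since intensity falls as 1/r², the rate at 10.0 m is
(3.53/10.0)² = 0.1246, so 907 × 0.1246 = 113.0 mrem/h.

113 mrem/h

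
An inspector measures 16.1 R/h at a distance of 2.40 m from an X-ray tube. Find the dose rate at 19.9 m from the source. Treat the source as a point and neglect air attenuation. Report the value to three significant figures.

0.234 R/h

Intensity scales as (d₁/d₂)², so the rate at 19.9 m is
(2.40/19.9)² = 0.01455, so 16.1 × 0.01455 = 0.2343 R/h.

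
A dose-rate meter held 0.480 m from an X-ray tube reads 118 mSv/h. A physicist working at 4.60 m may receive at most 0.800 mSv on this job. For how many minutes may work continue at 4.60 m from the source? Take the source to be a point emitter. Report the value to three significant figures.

37.4 min

By the inverse-square law, rate at 4.60 m:
(0.480/4.60)² = 0.01089, so 118 × 0.01089 = 1.285 mSv/h.
Stay time = 0.800 mSv ÷ 1.285 mSv/h = 0.6226 h = 37.36 min.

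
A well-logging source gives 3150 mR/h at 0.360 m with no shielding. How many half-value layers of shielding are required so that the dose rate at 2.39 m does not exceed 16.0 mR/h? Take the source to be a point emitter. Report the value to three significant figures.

2.16 half-value layers

At 2.39 m, distance alone gives 3150 × (0.360/2.39)² = 3150 × 0.02269 = 71.47 mR/h.
Further attenuation needed: 71.47/16.0 = 4.467.
n = log₂(4.467) = 2.159 half-value layers.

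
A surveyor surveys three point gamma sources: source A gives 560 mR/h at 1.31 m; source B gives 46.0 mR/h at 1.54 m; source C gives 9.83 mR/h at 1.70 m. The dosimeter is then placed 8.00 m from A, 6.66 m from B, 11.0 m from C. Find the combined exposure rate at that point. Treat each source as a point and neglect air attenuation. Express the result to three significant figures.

Each source contributes Iᵢ·(dᵢ/rᵢ)²; contributions add.
A: 560 × (1.31/8.00)² = 15.02 mR/h
B: 46.0 × (1.54/6.66)² = 2.460 mR/h
C: 9.83 × (1.70/11.0)² = 0.2348 mR/h
Total = 15.02 + 2.460 + 0.2348 = 17.71 mR/h.

17.7 mR/h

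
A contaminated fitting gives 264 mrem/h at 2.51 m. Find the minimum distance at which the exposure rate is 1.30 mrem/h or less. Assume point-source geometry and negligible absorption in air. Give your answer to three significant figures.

Using I₁d₁² = I₂d₂², d₂ = d₁·√(I₁/I₂).
I₁/I₂ = 264/1.30 = 203.1, so d₂ = 2.51 × √203.1 = 35.77 m.

35.8 m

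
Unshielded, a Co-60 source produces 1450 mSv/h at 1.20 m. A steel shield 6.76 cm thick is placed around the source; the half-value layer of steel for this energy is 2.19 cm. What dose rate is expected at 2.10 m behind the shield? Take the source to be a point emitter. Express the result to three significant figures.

Distance alone: 1450 × (1.20/2.10)² = 1450 × 0.3265 = 473.4 mSv/h.
Shield: 6.76/2.19 = 3.087 half-value layers → attenuation 2^(−3.087) = 0.1177.
Combined: 473.4 × 0.1177 = 55.72 mSv/h.

55.7 mSv/h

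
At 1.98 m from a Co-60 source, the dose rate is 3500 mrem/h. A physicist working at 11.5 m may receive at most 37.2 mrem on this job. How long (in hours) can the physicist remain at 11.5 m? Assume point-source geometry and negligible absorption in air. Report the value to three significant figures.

By the inverse-square law, rate at 11.5 m:
(1.98/11.5)² = 0.02964, so 3500 × 0.02964 = 103.7 mrem/h.
Stay time = 37.2 mrem ÷ 103.7 mrem/h = 0.3587 h.

0.359 h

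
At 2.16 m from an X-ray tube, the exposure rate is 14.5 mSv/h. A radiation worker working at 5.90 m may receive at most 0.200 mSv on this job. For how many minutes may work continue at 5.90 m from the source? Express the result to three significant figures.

6.17 min

By the inverse-square law, rate at 5.90 m:
(2.16/5.90)² = 0.1340, so 14.5 × 0.1340 = 1.943 mSv/h.
Stay time = 0.200 mSv ÷ 1.943 mSv/h = 0.1029 h = 6.174 min.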